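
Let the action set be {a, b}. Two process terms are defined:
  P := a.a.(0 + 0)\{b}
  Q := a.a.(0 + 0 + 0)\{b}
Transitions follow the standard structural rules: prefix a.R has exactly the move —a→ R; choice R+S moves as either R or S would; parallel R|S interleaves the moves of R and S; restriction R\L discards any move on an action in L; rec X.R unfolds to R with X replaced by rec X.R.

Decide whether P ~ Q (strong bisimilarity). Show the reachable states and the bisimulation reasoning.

Reachable graph of P (3 states):
  m0 = a.a.(0 + 0)\{b} | -a-> m1
  m1 = a.(0 + 0)\{b} | -a-> m2
  m2 = (0 + 0)\{b} | ·
Reachable graph of Q (3 states):
  n0 = a.a.(0 + 0 + 0)\{b} | -a-> n1
  n1 = a.(0 + 0 + 0)\{b} | -a-> n2
  n2 = (0 + 0 + 0)\{b} | ·
Bisimilarity quotient blocks:
  B0 = {m0, n0}
  B1 = {m1, n1}
  B2 = {m2, n2}
m0 ∈ B0, n0 ∈ B0 → same block

YES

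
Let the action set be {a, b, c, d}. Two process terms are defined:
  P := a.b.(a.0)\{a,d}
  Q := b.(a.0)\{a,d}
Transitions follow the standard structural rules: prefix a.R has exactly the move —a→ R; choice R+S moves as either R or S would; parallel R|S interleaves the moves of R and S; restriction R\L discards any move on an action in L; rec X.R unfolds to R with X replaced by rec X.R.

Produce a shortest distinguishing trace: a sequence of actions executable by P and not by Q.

a

P's transition system — 3 states:
  u0 = a.b.(a.0)\{a,d} has moves ··a··> u1
  u1 = b.(a.0)\{a,d} has moves ··b··> u2
  u2 = (a.0)\{a,d} has moves ∅
Q's transition system — 2 states:
  v0 = b.(a.0)\{a,d} has moves ··b··> v1
  v1 = (a.0)\{a,d} has moves ∅
Run σ = ⟨a⟩ on P: start {u0}
  [1] a ⇒ {u1}
  ✓ P
Run σ = ⟨a⟩ on Q: start {v0}
  [1] a ⇒ ∅ (Q stuck)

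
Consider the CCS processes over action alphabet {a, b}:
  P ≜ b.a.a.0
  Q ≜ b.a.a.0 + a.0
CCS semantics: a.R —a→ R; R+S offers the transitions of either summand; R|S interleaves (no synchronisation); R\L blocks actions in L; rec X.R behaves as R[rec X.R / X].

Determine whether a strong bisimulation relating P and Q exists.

Reachable graph of P (4 states):
  u0 = b.a.a.0 has moves -b-> u1
  u1 = a.a.0 has moves -a-> u2
  u2 = a.0 has moves -a-> u3
  u3 = 0 has moves deadlocked
Reachable graph of Q (4 states):
  v0 = b.a.a.0 + a.0 has moves -a-> v1, -b-> v2
  v1 = 0 has moves deadlocked
  v2 = a.a.0 has moves -a-> v3
  v3 = a.0 has moves -a-> v1
Coarsest stable partition (strong bisimilarity classes):
  B0 = {u0}
  B1 = {u1, v2}
  B2 = {u2, v3}
  B3 = {u3, v1}
  B4 = {v0}
u0 ∈ B0, v0 ∈ B4 → different blocks

P ≁ Q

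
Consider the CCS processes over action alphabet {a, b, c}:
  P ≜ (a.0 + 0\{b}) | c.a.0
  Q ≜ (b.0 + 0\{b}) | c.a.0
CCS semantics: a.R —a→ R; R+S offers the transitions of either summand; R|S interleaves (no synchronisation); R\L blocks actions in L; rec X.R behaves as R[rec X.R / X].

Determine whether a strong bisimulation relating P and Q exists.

not bisimilar

P's transition system — 6 states:
  u0 = (a.0 + 0\{b}) | c.a.0 ⊢ ··a··> u1, ··c··> u2
  u1 = 0 | c.a.0 ⊢ ··c··> u3
  u2 = (a.0 + 0\{b}) | a.0 ⊢ ··a··> u3, ··a··> u4
  u3 = 0 | a.0 ⊢ ··a··> u5
  u4 = (a.0 + 0\{b}) | 0 ⊢ ··a··> u5
  u5 = 0 | 0 ⊢ deadlocked
Q's transition system — 6 states:
  v0 = (b.0 + 0\{b}) | c.a.0 ⊢ ··b··> v1, ··c··> v2
  v1 = 0 | c.a.0 ⊢ ··c··> v3
  v2 = (b.0 + 0\{b}) | a.0 ⊢ ··a··> v4, ··b··> v3
  v3 = 0 | a.0 ⊢ ··a··> v5
  v4 = (b.0 + 0\{b}) | 0 ⊢ ··b··> v5
  v5 = 0 | 0 ⊢ deadlocked
Partition-refinement fixed point:
  B0 = {u0}
  B1 = {u2}
  B2 = {u3, u4, v3}
  B3 = {u5, v5}
  B4 = {u1, v1}
  B5 = {v0}
  B6 = {v2}
  B7 = {v4}
u0 ∈ B0, v0 ∈ B5 → different blocks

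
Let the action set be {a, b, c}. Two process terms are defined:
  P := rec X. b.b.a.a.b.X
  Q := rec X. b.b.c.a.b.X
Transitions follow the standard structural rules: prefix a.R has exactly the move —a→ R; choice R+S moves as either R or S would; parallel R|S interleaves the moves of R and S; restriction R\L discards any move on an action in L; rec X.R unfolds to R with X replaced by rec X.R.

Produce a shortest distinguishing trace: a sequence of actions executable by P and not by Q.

bba

P's transition system — 5 states:
  u0 = rec X. b.b.a.a.b.X → —b→ u1
  u1 = b.a.a.b.(rec X. b.b.a.a.b.X) → —b→ u2
  u2 = a.a.b.(rec X. b.b.a.a.b.X) → —a→ u3
  u3 = a.b.(rec X. b.b.a.a.b.X) → —a→ u4
  u4 = b.(rec X. b.b.a.a.b.X) → —b→ u0
Q's transition system — 5 states:
  v0 = rec X. b.b.c.a.b.X → —b→ v1
  v1 = b.c.a.b.(rec X. b.b.c.a.b.X) → —b→ v2
  v2 = c.a.b.(rec X. b.b.c.a.b.X) → —c→ v3
  v3 = a.b.(rec X. b.b.c.a.b.X) → —a→ v4
  v4 = b.(rec X. b.b.c.a.b.X) → —b→ v0
Run σ = ⟨bba⟩ on P: start {u0}
  after b @ step 1: {u1}
  after b @ step 2: {u2}
  after a @ step 3: {u3}
  — P admits the full trace.
Run σ = ⟨bba⟩ on Q: start {v0}
  after b @ step 1: {v1}
  after b @ step 2: {v2}
  after a @ step 3: no successor for Q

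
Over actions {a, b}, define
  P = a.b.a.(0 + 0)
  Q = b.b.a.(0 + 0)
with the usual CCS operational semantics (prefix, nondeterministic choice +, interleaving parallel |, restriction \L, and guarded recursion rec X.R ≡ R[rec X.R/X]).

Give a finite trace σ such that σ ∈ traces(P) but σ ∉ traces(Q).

P's transition system — 4 states:
  m0 = a.b.a.(0 + 0) → —a→ m1
  m1 = b.a.(0 + 0) → —b→ m2
  m2 = a.(0 + 0) → —a→ m3
  m3 = 0 + 0 → ∅
Q's transition system — 4 states:
  n0 = b.b.a.(0 + 0) → —b→ n1
  n1 = b.a.(0 + 0) → —b→ n2
  n2 = a.(0 + 0) → —a→ n3
  n3 = 0 + 0 → ∅
Run σ = ⟨a⟩ on P: start {m0}
  after a @ step 1: {m1}
  P completes σ.
Run σ = ⟨a⟩ on Q: start {n0}
  after a @ step 1: ∅ (Q stuck)

a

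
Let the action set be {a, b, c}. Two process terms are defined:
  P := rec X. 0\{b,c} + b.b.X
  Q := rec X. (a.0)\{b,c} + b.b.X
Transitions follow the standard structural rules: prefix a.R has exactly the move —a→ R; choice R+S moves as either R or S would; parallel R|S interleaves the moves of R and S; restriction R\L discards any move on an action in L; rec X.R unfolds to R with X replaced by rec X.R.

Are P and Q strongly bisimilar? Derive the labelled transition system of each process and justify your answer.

LTS(P): 2 reachable states
  s0 = rec X. 0\{b,c} + b.b.X | —b→ s1
  s1 = b.(rec X. 0\{b,c} + b.b.X) | —b→ s0
LTS(Q): 3 reachable states
  t0 = rec X. (a.0)\{b,c} + b.b.X | —a→ t1, —b→ t2
  t1 = 0\{b,c} | ·
  t2 = b.(rec X. (a.0)\{b,c} + b.b.X) | —b→ t0
Bisimilarity quotient blocks:
  B0 = {s0, s1}
  B1 = {t0}
  B2 = {t1}
  B3 = {t2}
s0 ∈ B0, t0 ∈ B1 → different blocks

not bisimilar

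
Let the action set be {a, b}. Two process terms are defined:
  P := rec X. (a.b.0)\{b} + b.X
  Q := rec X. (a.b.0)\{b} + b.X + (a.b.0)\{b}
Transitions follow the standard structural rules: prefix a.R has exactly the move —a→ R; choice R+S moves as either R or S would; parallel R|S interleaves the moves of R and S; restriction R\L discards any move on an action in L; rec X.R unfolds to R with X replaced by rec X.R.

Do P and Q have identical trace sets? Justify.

LTS(P): 2 reachable states
  u0 = rec X. (a.b.0)\{b} + b.X ⊢ -a-> u1, -b-> u0
  u1 = (b.0)\{b} ⊢ ·
LTS(Q): 2 reachable states
  v0 = rec X. (a.b.0)\{b} + b.X + (a.b.0)\{b} ⊢ -a-> v1, -b-> v0
  v1 = (b.0)\{b} ⊢ ·
Partition-refinement fixed point:
  B0 = {u0, v0}
  B1 = {u1, v1}
u0 ∈ B0, v0 ∈ B0 → same block
Bisimilar ⇒ trace-equivalent.

trace-equivalent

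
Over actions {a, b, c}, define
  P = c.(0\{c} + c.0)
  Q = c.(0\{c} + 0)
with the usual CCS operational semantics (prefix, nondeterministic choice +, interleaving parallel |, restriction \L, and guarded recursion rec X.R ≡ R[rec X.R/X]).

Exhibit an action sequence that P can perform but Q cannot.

Reachable graph of P (3 states):
  m0 = c.(0\{c} + c.0) | =c=> m1
  m1 = 0\{c} + c.0 | =c=> m2
  m2 = 0 | ·
Reachable graph of Q (2 states):
  n0 = c.(0\{c} + 0) | =c=> n1
  n1 = 0\{c} + 0 | ·
Executing cc from P (initial set {m0}):
  step 1 (c): {m1}
  step 2 (c): {m2}
  P completes σ.
Executing cc from Q (initial set {n0}):
  step 1 (c): {n1}
  step 2 (c): ∅  — Q cannot continue

cc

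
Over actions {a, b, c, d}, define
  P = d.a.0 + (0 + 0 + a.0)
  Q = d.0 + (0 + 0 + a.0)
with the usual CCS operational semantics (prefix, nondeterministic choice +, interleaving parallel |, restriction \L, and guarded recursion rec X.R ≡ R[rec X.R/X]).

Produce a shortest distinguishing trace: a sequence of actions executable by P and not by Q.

da

Reachable graph of P (3 states):
  s0 = d.a.0 + (0 + 0 + a.0) :: ··a··> s1, ··d··> s2
  s1 = 0 :: ·
  s2 = a.0 :: ··a··> s1
Reachable graph of Q (2 states):
  t0 = d.0 + (0 + 0 + a.0) :: ··a··> t1, ··d··> t1
  t1 = 0 :: ·
Trace ⟨da⟩ through P, begin at {s0}:
  after d @ step 1: {s2}
  after a @ step 2: {s1}
  — P admits the full trace.
Trace ⟨da⟩ through Q, begin at {t0}:
  after d @ step 1: {t1}
  after a @ step 2: ∅  — Q cannot continue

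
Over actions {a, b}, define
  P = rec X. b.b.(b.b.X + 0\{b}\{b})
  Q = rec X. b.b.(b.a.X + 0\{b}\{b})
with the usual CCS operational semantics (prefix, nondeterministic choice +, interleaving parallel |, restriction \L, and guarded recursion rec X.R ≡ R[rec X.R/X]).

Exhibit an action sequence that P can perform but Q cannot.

bbbb

Reachable graph of P (4 states):
  s0 = rec X. b.b.(b.b.X + 0\{b}\{b}) has moves -b-> s1
  s1 = b.(b.b.(rec X. b.b.(b.b.X + 0\{b}\{b})) + 0\{b}\{b}) has moves -b-> s2
  s2 = b.b.(rec X. b.b.(b.b.X + 0\{b}\{b})) + 0\{b}\{b} has moves -b-> s3
  s3 = b.(rec X. b.b.(b.b.X + 0\{b}\{b})) has moves -b-> s0
Reachable graph of Q (4 states):
  t0 = rec X. b.b.(b.a.X + 0\{b}\{b}) has moves -b-> t1
  t1 = b.(b.a.(rec X. b.b.(b.a.X + 0\{b}\{b})) + 0\{b}\{b}) has moves -b-> t2
  t2 = b.a.(rec X. b.b.(b.a.X + 0\{b}\{b})) + 0\{b}\{b} has moves -b-> t3
  t3 = a.(rec X. b.b.(b.a.X + 0\{b}\{b})) has moves -a-> t0
Executing bbbb from P (initial set {s0}):
  after b @ step 1: {s1}
  after b @ step 2: {s2}
  after b @ step 3: {s3}
  after b @ step 4: {s0}
  — P admits the full trace.
Executing bbbb from Q (initial set {t0}):
  after b @ step 1: {t1}
  after b @ step 2: {t2}
  after b @ step 3: {t3}
  after b @ step 4: ∅  — Q cannot continue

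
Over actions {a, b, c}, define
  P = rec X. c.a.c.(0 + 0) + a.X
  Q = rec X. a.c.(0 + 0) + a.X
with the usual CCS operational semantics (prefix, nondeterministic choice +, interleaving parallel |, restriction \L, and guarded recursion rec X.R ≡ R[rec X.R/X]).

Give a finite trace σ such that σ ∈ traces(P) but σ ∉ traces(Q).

Reachable graph of P (4 states):
  m0 = rec X. c.a.c.(0 + 0) + a.X → ··a··> m0, ··c··> m1
  m1 = a.c.(0 + 0) → ··a··> m2
  m2 = c.(0 + 0) → ··c··> m3
  m3 = 0 + 0 → deadlocked
Reachable graph of Q (3 states):
  n0 = rec X. a.c.(0 + 0) + a.X → ··a··> n0, ··a··> n1
  n1 = c.(0 + 0) → ··c··> n2
  n2 = 0 + 0 → deadlocked
Executing c from P (initial set {m0}):
  after c @ step 1: {m1}
  ✓ P
Executing c from Q (initial set {n0}):
  after c @ step 1: ∅  — Q cannot continue

c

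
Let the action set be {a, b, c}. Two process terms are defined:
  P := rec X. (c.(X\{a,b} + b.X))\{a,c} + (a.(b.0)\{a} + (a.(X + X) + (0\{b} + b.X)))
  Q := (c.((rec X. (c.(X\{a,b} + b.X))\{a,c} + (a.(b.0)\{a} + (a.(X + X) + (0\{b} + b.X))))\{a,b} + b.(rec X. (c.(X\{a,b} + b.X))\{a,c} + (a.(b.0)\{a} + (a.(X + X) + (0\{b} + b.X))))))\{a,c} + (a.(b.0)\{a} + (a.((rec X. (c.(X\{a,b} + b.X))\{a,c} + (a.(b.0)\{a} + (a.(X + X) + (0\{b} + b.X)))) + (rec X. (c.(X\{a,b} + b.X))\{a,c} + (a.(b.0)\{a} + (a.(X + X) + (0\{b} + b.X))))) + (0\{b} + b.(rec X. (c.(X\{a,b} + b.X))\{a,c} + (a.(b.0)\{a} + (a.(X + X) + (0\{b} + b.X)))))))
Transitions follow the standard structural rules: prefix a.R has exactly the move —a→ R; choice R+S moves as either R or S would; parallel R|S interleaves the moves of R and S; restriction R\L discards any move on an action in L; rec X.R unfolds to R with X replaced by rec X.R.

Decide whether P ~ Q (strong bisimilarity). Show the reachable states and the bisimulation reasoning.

P ~ Q

LTS(P): 4 reachable states
  u0 = rec X. (c.(X\{a,b} + b.X))\{a,c} + (a.(b.0)\{a} + (a.(X + X) + (0\{b} + b.X))) has moves =a=> u1, =a=> u2, =b=> u0
  u1 = (b.0)\{a} has moves =b=> u3
  u2 = (rec X. (c.(X\{a,b} + b.X))\{a,c} + (a.(b.0)\{a} + (a.(X + X) + (0\{b} + b.X)))) + (rec X. (c.(X\{a,b} + b.X))\{a,c} + (a.(b.0)\{a} + (a.(X + X) + (0\{b} + b.X)))) has moves =a=> u1, =a=> u2, =b=> u0
  u3 = 0\{a} has moves (no moves)
LTS(Q): 5 reachable states
  v0 = (c.((rec X. (c.(X\{a,b} + b.X))\{a,c} + (a.(b.0)\{a} + (a.(X + X) + (0\{b} + b.X))))\{a,b} + b.(rec X. (c.(X\{a,b} + b.X))\{a,c} + (a.(b.0)\{a} + (a.(X + X) + (0\{b} + b.X))))))\{a,c} + (a.(b.0)\{a} + (a.((rec X. (c.(X\{a,b} + b.X))\{a,c} + (a.(b.0)\{a} + (a.(X + X) + (0\{b} + b.X)))) + (rec X. (c.(X\{a,b} + b.X))\{a,c} + (a.(b.0)\{a} + (a.(X + X) + (0\{b} + b.X))))) + (0\{b} + b.(rec X. (c.(X\{a,b} + b.X))\{a,c} + (a.(b.0)\{a} + (a.(X + X) + (0\{b} + b.X))))))) has moves =a=> v1, =a=> v2, =b=> v3
  v1 = (b.0)\{a} has moves =b=> v4
  v2 = (rec X. (c.(X\{a,b} + b.X))\{a,c} + (a.(b.0)\{a} + (a.(X + X) + (0\{b} + b.X)))) + (rec X. (c.(X\{a,b} + b.X))\{a,c} + (a.(b.0)\{a} + (a.(X + X) + (0\{b} + b.X)))) has moves =a=> v1, =a=> v2, =b=> v3
  v3 = rec X. (c.(X\{a,b} + b.X))\{a,c} + (a.(b.0)\{a} + (a.(X + X) + (0\{b} + b.X))) has moves =a=> v1, =a=> v2, =b=> v3
  v4 = 0\{a} has moves (no moves)
Coarsest stable partition (strong bisimilarity classes):
  B0 = {u0, u2, v0, v2, v3}
  B1 = {u1, v1}
  B2 = {u3, v4}
u0 ∈ B0, v0 ∈ B0 → same block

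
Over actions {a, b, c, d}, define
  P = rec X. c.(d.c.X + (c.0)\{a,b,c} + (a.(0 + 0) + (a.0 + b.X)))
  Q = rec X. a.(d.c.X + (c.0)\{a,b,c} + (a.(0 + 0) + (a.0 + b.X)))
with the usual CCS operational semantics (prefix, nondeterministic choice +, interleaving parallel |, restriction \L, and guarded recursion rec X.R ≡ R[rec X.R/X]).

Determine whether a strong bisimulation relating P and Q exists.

NO

Reachable graph of P (5 states):
  p0 = rec X. c.(d.c.X + (c.0)\{a,b,c} + (a.(0 + 0) + (a.0 + b.X))) has moves —c→ p1
  p1 = d.c.(rec X. c.(d.c.X + (c.0)\{a,b,c} + (a.(0 + 0) + (a.0 + b.X)))) + (c.0)\{a,b,c} + (a.(0 + 0) + (a.0 + b.(rec X. c.(d.c.X + (c.0)\{a,b,c} + (a.(0 + 0) + (a.0 + b.X)))))) has moves —a→ p2, —a→ p3, —b→ p0, —d→ p4
  p2 = 0 has moves deadlocked
  p3 = 0 + 0 has moves deadlocked
  p4 = c.(rec X. c.(d.c.X + (c.0)\{a,b,c} + (a.(0 + 0) + (a.0 + b.X)))) has moves —c→ p0
Reachable graph of Q (5 states):
  q0 = rec X. a.(d.c.X + (c.0)\{a,b,c} + (a.(0 + 0) + (a.0 + b.X))) has moves —a→ q1
  q1 = d.c.(rec X. a.(d.c.X + (c.0)\{a,b,c} + (a.(0 + 0) + (a.0 + b.X)))) + (c.0)\{a,b,c} + (a.(0 + 0) + (a.0 + b.(rec X. a.(d.c.X + (c.0)\{a,b,c} + (a.(0 + 0) + (a.0 + b.X)))))) has moves —a→ q2, —a→ q3, —b→ q0, —d→ q4
  q2 = 0 has moves deadlocked
  q3 = 0 + 0 has moves deadlocked
  q4 = c.(rec X. a.(d.c.X + (c.0)\{a,b,c} + (a.(0 + 0) + (a.0 + b.X)))) has moves —c→ q0
Coarsest stable partition (strong bisimilarity classes):
  B0 = {p0}
  B1 = {p1}
  B2 = {p2, p3, q2, q3}
  B3 = {p4}
  B4 = {q0}
  B5 = {q1}
  B6 = {q4}
p0 ∈ B0, q0 ∈ B4 → different blocks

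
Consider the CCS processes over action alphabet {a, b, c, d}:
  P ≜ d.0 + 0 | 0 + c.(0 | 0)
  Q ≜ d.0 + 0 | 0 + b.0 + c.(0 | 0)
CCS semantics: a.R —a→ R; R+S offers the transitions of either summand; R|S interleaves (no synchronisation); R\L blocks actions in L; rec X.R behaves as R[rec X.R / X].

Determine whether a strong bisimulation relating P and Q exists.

NO

P's transition system — 3 states:
  s0 = d.0 + 0 | 0 + c.(0 | 0) has moves —c→ s1, —d→ s2
  s1 = 0 | 0 has moves stopped
  s2 = 0 has moves stopped
Q's transition system — 3 states:
  t0 = d.0 + 0 | 0 + b.0 + c.(0 | 0) has moves —b→ t1, —c→ t2, —d→ t1
  t1 = 0 has moves stopped
  t2 = 0 | 0 has moves stopped
Partition-refinement fixed point:
  B0 = {s0}
  B1 = {s1, s2, t1, t2}
  B2 = {t0}
s0 ∈ B0, t0 ∈ B2 → different blocks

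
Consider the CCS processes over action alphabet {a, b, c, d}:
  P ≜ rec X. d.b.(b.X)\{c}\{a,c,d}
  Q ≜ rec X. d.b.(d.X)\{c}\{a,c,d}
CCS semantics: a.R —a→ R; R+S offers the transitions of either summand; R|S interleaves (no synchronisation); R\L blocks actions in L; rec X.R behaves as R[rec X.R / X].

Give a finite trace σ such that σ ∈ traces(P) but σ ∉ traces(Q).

dbb

Reachable graph of P (4 states):
  u0 = rec X. d.b.(b.X)\{c}\{a,c,d} :: ··d··> u1
  u1 = b.(b.(rec X. d.b.(b.X)\{c}\{a,c,d}))\{c}\{a,c,d} :: ··b··> u2
  u2 = (b.(rec X. d.b.(b.X)\{c}\{a,c,d}))\{c}\{a,c,d} :: ··b··> u3
  u3 = (rec X. d.b.(b.X)\{c}\{a,c,d})\{c}\{a,c,d} :: stopped
Reachable graph of Q (3 states):
  v0 = rec X. d.b.(d.X)\{c}\{a,c,d} :: ··d··> v1
  v1 = b.(d.(rec X. d.b.(d.X)\{c}\{a,c,d}))\{c}\{a,c,d} :: ··b··> v2
  v2 = (d.(rec X. d.b.(d.X)\{c}\{a,c,d}))\{c}\{a,c,d} :: stopped
Run σ = ⟨dbb⟩ on P: start {u0}
  [1] d ⇒ {u1}
  [2] b ⇒ {u2}
  [3] b ⇒ {u3}
  ✓ P
Run σ = ⟨dbb⟩ on Q: start {v0}
  [1] d ⇒ {v1}
  [2] b ⇒ {v2}
  [3] b ⇒ ∅  — Q cannot continue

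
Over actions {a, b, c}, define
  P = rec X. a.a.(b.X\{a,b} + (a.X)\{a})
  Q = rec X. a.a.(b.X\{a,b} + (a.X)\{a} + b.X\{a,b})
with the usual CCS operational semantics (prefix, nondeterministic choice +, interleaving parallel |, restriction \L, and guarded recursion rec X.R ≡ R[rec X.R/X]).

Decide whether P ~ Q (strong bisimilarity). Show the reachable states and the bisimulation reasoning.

P ~ Q

LTS(P): 4 reachable states
  u0 = rec X. a.a.(b.X\{a,b} + (a.X)\{a}) has moves =a=> u1
  u1 = a.(b.(rec X. a.a.(b.X\{a,b} + (a.X)\{a}))\{a,b} + (a.(rec X. a.a.(b.X\{a,b} + (a.X)\{a})))\{a}) has moves =a=> u2
  u2 = b.(rec X. a.a.(b.X\{a,b} + (a.X)\{a}))\{a,b} + (a.(rec X. a.a.(b.X\{a,b} + (a.X)\{a})))\{a} has moves =b=> u3
  u3 = (rec X. a.a.(b.X\{a,b} + (a.X)\{a}))\{a,b} has moves ·
LTS(Q): 4 reachable states
  v0 = rec X. a.a.(b.X\{a,b} + (a.X)\{a} + b.X\{a,b}) has moves =a=> v1
  v1 = a.(b.(rec X. a.a.(b.X\{a,b} + (a.X)\{a} + b.X\{a,b}))\{a,b} + (a.(rec X. a.a.(b.X\{a,b} + (a.X)\{a} + b.X\{a,b})))\{a} + b.(rec X. a.a.(b.X\{a,b} + (a.X)\{a} + b.X\{a,b}))\{a,b}) has moves =a=> v2
  v2 = b.(rec X. a.a.(b.X\{a,b} + (a.X)\{a} + b.X\{a,b}))\{a,b} + (a.(rec X. a.a.(b.X\{a,b} + (a.X)\{a} + b.X\{a,b})))\{a} + b.(rec X. a.a.(b.X\{a,b} + (a.X)\{a} + b.X\{a,b}))\{a,b} has moves =b=> v3
  v3 = (rec X. a.a.(b.X\{a,b} + (a.X)\{a} + b.X\{a,b}))\{a,b} has moves ·
Coarsest stable partition (strong bisimilarity classes):
  B0 = {u0, v0}
  B1 = {u1, v1}
  B2 = {u2, v2}
  B3 = {u3, v3}
u0 ∈ B0, v0 ∈ B0 → same block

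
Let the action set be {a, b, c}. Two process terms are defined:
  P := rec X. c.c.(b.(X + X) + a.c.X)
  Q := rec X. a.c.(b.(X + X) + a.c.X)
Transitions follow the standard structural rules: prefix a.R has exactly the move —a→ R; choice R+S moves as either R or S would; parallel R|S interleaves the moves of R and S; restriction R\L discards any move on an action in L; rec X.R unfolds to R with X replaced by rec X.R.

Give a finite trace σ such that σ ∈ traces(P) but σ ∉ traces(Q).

c

P's transition system — 5 states:
  u0 = rec X. c.c.(b.(X + X) + a.c.X) → —c→ u1
  u1 = c.(b.((rec X. c.c.(b.(X + X) + a.c.X)) + (rec X. c.c.(b.(X + X) + a.c.X))) + a.c.(rec X. c.c.(b.(X + X) + a.c.X))) → —c→ u2
  u2 = b.((rec X. c.c.(b.(X + X) + a.c.X)) + (rec X. c.c.(b.(X + X) + a.c.X))) + a.c.(rec X. c.c.(b.(X + X) + a.c.X)) → —a→ u3, —b→ u4
  u3 = c.(rec X. c.c.(b.(X + X) + a.c.X)) → —c→ u0
  u4 = (rec X. c.c.(b.(X + X) + a.c.X)) + (rec X. c.c.(b.(X + X) + a.c.X)) → —c→ u1
Q's transition system — 5 states:
  v0 = rec X. a.c.(b.(X + X) + a.c.X) → —a→ v1
  v1 = c.(b.((rec X. a.c.(b.(X + X) + a.c.X)) + (rec X. a.c.(b.(X + X) + a.c.X))) + a.c.(rec X. a.c.(b.(X + X) + a.c.X))) → —c→ v2
  v2 = b.((rec X. a.c.(b.(X + X) + a.c.X)) + (rec X. a.c.(b.(X + X) + a.c.X))) + a.c.(rec X. a.c.(b.(X + X) + a.c.X)) → —a→ v3, —b→ v4
  v3 = c.(rec X. a.c.(b.(X + X) + a.c.X)) → —c→ v0
  v4 = (rec X. a.c.(b.(X + X) + a.c.X)) + (rec X. a.c.(b.(X + X) + a.c.X)) → —a→ v1
Run σ = ⟨c⟩ on P: start {u0}
  [1] c ⇒ {u1}
  P completes σ.
Run σ = ⟨c⟩ on Q: start {v0}
  [1] c ⇒ ∅ (Q stuck)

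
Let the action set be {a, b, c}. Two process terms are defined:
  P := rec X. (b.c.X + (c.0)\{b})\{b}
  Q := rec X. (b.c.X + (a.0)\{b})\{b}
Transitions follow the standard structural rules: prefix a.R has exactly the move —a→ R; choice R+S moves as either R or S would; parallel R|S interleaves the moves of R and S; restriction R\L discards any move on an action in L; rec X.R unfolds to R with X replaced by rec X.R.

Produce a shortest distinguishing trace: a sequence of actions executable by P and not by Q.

c

P's transition system — 2 states:
  u0 = rec X. (b.c.X + (c.0)\{b})\{b} has moves —c→ u1
  u1 = 0\{b}\{b} has moves ·
Q's transition system — 2 states:
  v0 = rec X. (b.c.X + (a.0)\{b})\{b} has moves —a→ v1
  v1 = 0\{b}\{b} has moves ·
Trace ⟨c⟩ through P, begin at {u0}:
  step 1 (c): {u1}
  — P admits the full trace.
Trace ⟨c⟩ through Q, begin at {v0}:
  step 1 (c): ∅ (Q stuck)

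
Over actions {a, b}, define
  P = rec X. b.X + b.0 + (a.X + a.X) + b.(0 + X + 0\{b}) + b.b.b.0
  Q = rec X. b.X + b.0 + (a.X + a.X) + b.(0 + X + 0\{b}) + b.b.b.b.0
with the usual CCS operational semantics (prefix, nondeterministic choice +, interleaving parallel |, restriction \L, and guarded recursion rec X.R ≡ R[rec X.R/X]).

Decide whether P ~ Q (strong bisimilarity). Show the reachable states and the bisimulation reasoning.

LTS(P): 5 reachable states
  p0 = rec X. b.X + b.0 + (a.X + a.X) + b.(0 + X + 0\{b}) + b.b.b.0 | —a→ p0, —b→ p0, —b→ p1, —b→ p2, —b→ p3
  p1 = 0 | ∅
  p2 = 0 + (rec X. b.X + b.0 + (a.X + a.X) + b.(0 + X + 0\{b}) + b.b.b.0) + 0\{b} | —a→ p0, —b→ p0, —b→ p1, —b→ p2, —b→ p3
  p3 = b.b.0 | —b→ p4
  p4 = b.0 | —b→ p1
LTS(Q): 6 reachable states
  q0 = rec X. b.X + b.0 + (a.X + a.X) + b.(0 + X + 0\{b}) + b.b.b.b.0 | —a→ q0, —b→ q0, —b→ q1, —b→ q2, —b→ q3
  q1 = 0 | ∅
  q2 = 0 + (rec X. b.X + b.0 + (a.X + a.X) + b.(0 + X + 0\{b}) + b.b.b.b.0) + 0\{b} | —a→ q0, —b→ q0, —b→ q1, —b→ q2, —b→ q3
  q3 = b.b.b.0 | —b→ q4
  q4 = b.b.0 | —b→ q5
  q5 = b.0 | —b→ q1
Bisimilarity quotient blocks:
  B0 = {p0, p2}
  B1 = {p1, q1}
  B2 = {p3, q4}
  B3 = {p4, q5}
  B4 = {q0, q2}
  B5 = {q3}
p0 ∈ B0, q0 ∈ B4 → different blocks

not bisimilar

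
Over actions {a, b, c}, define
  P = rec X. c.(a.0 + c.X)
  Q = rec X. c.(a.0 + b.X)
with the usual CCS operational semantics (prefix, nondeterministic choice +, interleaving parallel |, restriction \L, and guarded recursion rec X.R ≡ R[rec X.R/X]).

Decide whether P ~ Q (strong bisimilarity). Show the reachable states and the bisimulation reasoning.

not bisimilar

LTS(P): 3 reachable states
  p0 = rec X. c.(a.0 + c.X) → -c-> p1
  p1 = a.0 + c.(rec X. c.(a.0 + c.X)) → -a-> p2, -c-> p0
  p2 = 0 → stopped
LTS(Q): 3 reachable states
  q0 = rec X. c.(a.0 + b.X) → -c-> q1
  q1 = a.0 + b.(rec X. c.(a.0 + b.X)) → -a-> q2, -b-> q0
  q2 = 0 → stopped
Bisimilarity quotient blocks:
  B0 = {p0}
  B1 = {p1}
  B2 = {p2, q2}
  B3 = {q0}
  B4 = {q1}
p0 ∈ B0, q0 ∈ B3 → different blocks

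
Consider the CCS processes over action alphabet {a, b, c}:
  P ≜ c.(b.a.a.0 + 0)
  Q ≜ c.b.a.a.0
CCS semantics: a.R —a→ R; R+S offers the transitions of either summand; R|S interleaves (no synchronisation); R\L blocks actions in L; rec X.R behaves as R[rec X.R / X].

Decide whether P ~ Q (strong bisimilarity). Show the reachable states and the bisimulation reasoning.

Reachable graph of P (5 states):
  s0 = c.(b.a.a.0 + 0) ⊢ =c=> s1
  s1 = b.a.a.0 + 0 ⊢ =b=> s2
  s2 = a.a.0 ⊢ =a=> s3
  s3 = a.0 ⊢ =a=> s4
  s4 = 0 ⊢ ·
Reachable graph of Q (5 states):
  t0 = c.b.a.a.0 ⊢ =c=> t1
  t1 = b.a.a.0 ⊢ =b=> t2
  t2 = a.a.0 ⊢ =a=> t3
  t3 = a.0 ⊢ =a=> t4
  t4 = 0 ⊢ ·
Coarsest stable partition (strong bisimilarity classes):
  B0 = {s0, t0}
  B1 = {s1, t1}
  B2 = {s2, t2}
  B3 = {s3, t3}
  B4 = {s4, t4}
s0 ∈ B0, t0 ∈ B0 → same block

P ~ Q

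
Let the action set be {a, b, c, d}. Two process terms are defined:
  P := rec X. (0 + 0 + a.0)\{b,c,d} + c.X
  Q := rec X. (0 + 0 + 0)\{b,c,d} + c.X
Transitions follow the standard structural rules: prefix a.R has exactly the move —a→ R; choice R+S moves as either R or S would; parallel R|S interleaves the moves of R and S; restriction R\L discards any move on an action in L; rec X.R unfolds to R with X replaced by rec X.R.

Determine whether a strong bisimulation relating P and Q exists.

NO

Reachable graph of P (2 states):
  p0 = rec X. (0 + 0 + a.0)\{b,c,d} + c.X :: ··a··> p1, ··c··> p0
  p1 = 0\{b,c,d} :: ∅
Reachable graph of Q (1 states):
  q0 = rec X. (0 + 0 + 0)\{b,c,d} + c.X :: ··c··> q0
Coarsest stable partition (strong bisimilarity classes):
  B0 = {p0}
  B1 = {p1}
  B2 = {q0}
p0 ∈ B0, q0 ∈ B2 → different blocks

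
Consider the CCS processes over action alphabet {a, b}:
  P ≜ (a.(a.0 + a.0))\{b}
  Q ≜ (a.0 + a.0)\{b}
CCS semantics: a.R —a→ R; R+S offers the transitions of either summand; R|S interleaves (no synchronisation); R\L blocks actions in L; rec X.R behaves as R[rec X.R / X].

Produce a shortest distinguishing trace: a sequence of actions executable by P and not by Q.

Reachable graph of P (3 states):
  m0 = (a.(a.0 + a.0))\{b} | ··a··> m1
  m1 = (a.0 + a.0)\{b} | ··a··> m2
  m2 = 0\{b} | deadlocked
Reachable graph of Q (2 states):
  n0 = (a.0 + a.0)\{b} | ··a··> n1
  n1 = 0\{b} | deadlocked
Run σ = ⟨aa⟩ on P: start {m0}
  after a @ step 1: {m1}
  after a @ step 2: {m2}
  P completes σ.
Run σ = ⟨aa⟩ on Q: start {n0}
  after a @ step 1: {n1}
  after a @ step 2: ∅  — Q cannot continue

aa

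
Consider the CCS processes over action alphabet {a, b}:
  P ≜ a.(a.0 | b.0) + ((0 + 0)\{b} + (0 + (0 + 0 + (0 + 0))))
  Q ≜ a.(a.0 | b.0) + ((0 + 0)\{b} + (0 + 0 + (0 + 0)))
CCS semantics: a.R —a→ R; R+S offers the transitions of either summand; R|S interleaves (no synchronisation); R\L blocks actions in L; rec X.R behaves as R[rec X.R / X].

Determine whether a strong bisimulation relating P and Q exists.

Reachable graph of P (5 states):
  u0 = a.(a.0 | b.0) + ((0 + 0)\{b} + (0 + (0 + 0 + (0 + 0)))) | =a=> u1
  u1 = a.0 | b.0 | =a=> u2, =b=> u3
  u2 = 0 | b.0 | =b=> u4
  u3 = a.0 | 0 | =a=> u4
  u4 = 0 | 0 | stopped
Reachable graph of Q (5 states):
  v0 = a.(a.0 | b.0) + ((0 + 0)\{b} + (0 + 0 + (0 + 0))) | =a=> v1
  v1 = a.0 | b.0 | =a=> v2, =b=> v3
  v2 = 0 | b.0 | =b=> v4
  v3 = a.0 | 0 | =a=> v4
  v4 = 0 | 0 | stopped
Partition-refinement fixed point:
  B0 = {u0, v0}
  B1 = {u1, v1}
  B2 = {u2, v2}
  B3 = {u4, v4}
  B4 = {u3, v3}
u0 ∈ B0, v0 ∈ B0 → same block

YES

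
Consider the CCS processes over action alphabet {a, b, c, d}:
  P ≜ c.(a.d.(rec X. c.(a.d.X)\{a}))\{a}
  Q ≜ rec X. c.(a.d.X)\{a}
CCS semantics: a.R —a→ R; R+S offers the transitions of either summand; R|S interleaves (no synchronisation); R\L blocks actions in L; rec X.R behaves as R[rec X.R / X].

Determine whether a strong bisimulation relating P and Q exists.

bisimilar

P's transition system — 2 states:
  s0 = c.(a.d.(rec X. c.(a.d.X)\{a}))\{a} ⊢ ··c··> s1
  s1 = (a.d.(rec X. c.(a.d.X)\{a}))\{a} ⊢ ·
Q's transition system — 2 states:
  t0 = rec X. c.(a.d.X)\{a} ⊢ ··c··> t1
  t1 = (a.d.(rec X. c.(a.d.X)\{a}))\{a} ⊢ ·
Bisimilarity quotient blocks:
  B0 = {s0, t0}
  B1 = {s1, t1}
s0 ∈ B0, t0 ∈ B0 → same block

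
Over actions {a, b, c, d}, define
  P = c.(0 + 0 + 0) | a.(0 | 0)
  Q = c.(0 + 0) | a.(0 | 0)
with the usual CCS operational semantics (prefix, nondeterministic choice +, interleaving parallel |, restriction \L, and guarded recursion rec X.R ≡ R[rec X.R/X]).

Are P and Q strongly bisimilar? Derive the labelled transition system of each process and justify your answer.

Reachable graph of P (4 states):
  m0 = c.(0 + 0 + 0) | a.(0 | 0) | =a=> m1, =c=> m2
  m1 = c.(0 + 0 + 0) | (0 | 0) | =c=> m3
  m2 = (0 + 0 + 0) | a.(0 | 0) | =a=> m3
  m3 = (0 + 0 + 0) | (0 | 0) | deadlocked
Reachable graph of Q (4 states):
  n0 = c.(0 + 0) | a.(0 | 0) | =a=> n1, =c=> n2
  n1 = c.(0 + 0) | (0 | 0) | =c=> n3
  n2 = (0 + 0) | a.(0 | 0) | =a=> n3
  n3 = (0 + 0) | (0 | 0) | deadlocked
Coarsest stable partition (strong bisimilarity classes):
  B0 = {m0, n0}
  B1 = {m1, n1}
  B2 = {m3, n3}
  B3 = {m2, n2}
m0 ∈ B0, n0 ∈ B0 → same block

YES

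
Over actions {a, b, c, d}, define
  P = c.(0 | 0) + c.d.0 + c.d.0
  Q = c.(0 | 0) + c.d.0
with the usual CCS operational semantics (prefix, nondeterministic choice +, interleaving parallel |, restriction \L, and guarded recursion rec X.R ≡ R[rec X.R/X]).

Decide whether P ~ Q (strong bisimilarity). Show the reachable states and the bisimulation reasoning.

LTS(P): 4 reachable states
  u0 = c.(0 | 0) + c.d.0 + c.d.0 has moves ··c··> u1, ··c··> u2
  u1 = 0 | 0 has moves ∅
  u2 = d.0 has moves ··d··> u3
  u3 = 0 has moves ∅
LTS(Q): 4 reachable states
  v0 = c.(0 | 0) + c.d.0 has moves ··c··> v1, ··c··> v2
  v1 = 0 | 0 has moves ∅
  v2 = d.0 has moves ··d··> v3
  v3 = 0 has moves ∅
Coarsest stable partition (strong bisimilarity classes):
  B0 = {u0, v0}
  B1 = {u2, v2}
  B2 = {u1, u3, v1, v3}
u0 ∈ B0, v0 ∈ B0 → same block

P ~ Q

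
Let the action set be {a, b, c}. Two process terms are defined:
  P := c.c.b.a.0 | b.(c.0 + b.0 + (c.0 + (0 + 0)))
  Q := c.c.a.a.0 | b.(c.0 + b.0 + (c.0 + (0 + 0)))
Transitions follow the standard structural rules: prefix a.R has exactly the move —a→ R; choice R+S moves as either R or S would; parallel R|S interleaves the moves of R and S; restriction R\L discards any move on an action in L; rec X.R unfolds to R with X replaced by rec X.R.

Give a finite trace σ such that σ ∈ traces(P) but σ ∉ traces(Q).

bbccb

Reachable graph of P (15 states):
  u0 = c.c.b.a.0 | b.(c.0 + b.0 + (c.0 + (0 + 0))) | -b-> u1, -c-> u2
  u1 = c.c.b.a.0 | (c.0 + b.0 + (c.0 + (0 + 0))) | -b-> u3, -c-> u3, -c-> u4
  u2 = c.b.a.0 | b.(c.0 + b.0 + (c.0 + (0 + 0))) | -b-> u4, -c-> u5
  u3 = c.c.b.a.0 | 0 | -c-> u6
  u4 = c.b.a.0 | (c.0 + b.0 + (c.0 + (0 + 0))) | -b-> u6, -c-> u6, -c-> u7
  u5 = b.a.0 | b.(c.0 + b.0 + (c.0 + (0 + 0))) | -b-> u7, -b-> u8
  u6 = c.b.a.0 | 0 | -c-> u9
  u7 = b.a.0 | (c.0 + b.0 + (c.0 + (0 + 0))) | -b-> u10, -b-> u9, -c-> u9
  u8 = a.0 | b.(c.0 + b.0 + (c.0 + (0 + 0))) | -a-> u11, -b-> u10
  u9 = b.a.0 | 0 | -b-> u12
  u10 = a.0 | (c.0 + b.0 + (c.0 + (0 + 0))) | -a-> u13, -b-> u12, -c-> u12
  u11 = 0 | b.(c.0 + b.0 + (c.0 + (0 + 0))) | -b-> u13
  u12 = a.0 | 0 | -a-> u14
  u13 = 0 | (c.0 + b.0 + (c.0 + (0 + 0))) | -b-> u14, -c-> u14
  u14 = 0 | 0 | (no moves)
Reachable graph of Q (15 states):
  v0 = c.c.a.a.0 | b.(c.0 + b.0 + (c.0 + (0 + 0))) | -b-> v1, -c-> v2
  v1 = c.c.a.a.0 | (c.0 + b.0 + (c.0 + (0 + 0))) | -b-> v3, -c-> v3, -c-> v4
  v2 = c.a.a.0 | b.(c.0 + b.0 + (c.0 + (0 + 0))) | -b-> v4, -c-> v5
  v3 = c.c.a.a.0 | 0 | -c-> v6
  v4 = c.a.a.0 | (c.0 + b.0 + (c.0 + (0 + 0))) | -b-> v6, -c-> v6, -c-> v7
  v5 = a.a.0 | b.(c.0 + b.0 + (c.0 + (0 + 0))) | -a-> v8, -b-> v7
  v6 = c.a.a.0 | 0 | -c-> v9
  v7 = a.a.0 | (c.0 + b.0 + (c.0 + (0 + 0))) | -a-> v10, -b-> v9, -c-> v9
  v8 = a.0 | b.(c.0 + b.0 + (c.0 + (0 + 0))) | -a-> v11, -b-> v10
  v9 = a.a.0 | 0 | -a-> v12
  v10 = a.0 | (c.0 + b.0 + (c.0 + (0 + 0))) | -a-> v13, -b-> v12, -c-> v12
  v11 = 0 | b.(c.0 + b.0 + (c.0 + (0 + 0))) | -b-> v13
  v12 = a.0 | 0 | -a-> v14
  v13 = 0 | (c.0 + b.0 + (c.0 + (0 + 0))) | -b-> v14, -c-> v14
  v14 = 0 | 0 | (no moves)
Run σ = ⟨bbccb⟩ on P: start {u0}
  step 1 (b): {u1}
  step 2 (b): {u3}
  step 3 (c): {u6}
  step 4 (c): {u9}
  step 5 (b): {u12}
  P completes σ.
Run σ = ⟨bbccb⟩ on Q: start {v0}
  step 1 (b): {v1}
  step 2 (b): {v3}
  step 3 (c): {v6}
  step 4 (c): {v9}
  step 5 (b): no successor for Q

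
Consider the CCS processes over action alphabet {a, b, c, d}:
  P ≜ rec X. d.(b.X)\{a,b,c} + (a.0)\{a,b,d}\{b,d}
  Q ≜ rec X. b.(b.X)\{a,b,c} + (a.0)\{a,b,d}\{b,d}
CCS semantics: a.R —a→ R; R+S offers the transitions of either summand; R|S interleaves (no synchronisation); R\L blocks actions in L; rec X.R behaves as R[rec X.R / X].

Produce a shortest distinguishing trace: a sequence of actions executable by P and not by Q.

d

Reachable graph of P (2 states):
  u0 = rec X. d.(b.X)\{a,b,c} + (a.0)\{a,b,d}\{b,d} | -d-> u1
  u1 = (b.(rec X. d.(b.X)\{a,b,c} + (a.0)\{a,b,d}\{b,d}))\{a,b,c} | ∅
Reachable graph of Q (2 states):
  v0 = rec X. b.(b.X)\{a,b,c} + (a.0)\{a,b,d}\{b,d} | -b-> v1
  v1 = (b.(rec X. b.(b.X)\{a,b,c} + (a.0)\{a,b,d}\{b,d}))\{a,b,c} | ∅
Executing d from P (initial set {u0}):
  step 1 (d): {u1}
  — P admits the full trace.
Executing d from Q (initial set {v0}):
  step 1 (d): no successor for Q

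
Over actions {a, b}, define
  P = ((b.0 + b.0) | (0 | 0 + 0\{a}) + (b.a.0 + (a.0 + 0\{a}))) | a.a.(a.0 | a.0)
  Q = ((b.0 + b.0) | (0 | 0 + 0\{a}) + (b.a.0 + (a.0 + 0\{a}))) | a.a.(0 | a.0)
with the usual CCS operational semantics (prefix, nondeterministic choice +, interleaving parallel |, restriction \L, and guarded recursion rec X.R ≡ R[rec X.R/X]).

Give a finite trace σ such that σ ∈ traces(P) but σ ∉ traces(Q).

aaaaa

Reachable graph of P (24 states):
  p0 = ((b.0 + b.0) | (0 | 0 + 0\{a}) + (b.a.0 + (a.0 + 0\{a}))) | a.a.(a.0 | a.0) :: --a--▸ p1, --a--▸ p2, --b--▸ p3, --b--▸ p4
  p1 = ((b.0 + b.0) | (0 | 0 + 0\{a}) + (b.a.0 + (a.0 + 0\{a}))) | a.(a.0 | a.0) :: --a--▸ p5, --a--▸ p6, --b--▸ p7, --b--▸ p8
  p2 = 0 | a.a.(a.0 | a.0) :: --a--▸ p6
  p3 = 0 | (0 | 0 + 0\{a}) | a.a.(a.0 | a.0) :: --a--▸ p7
  p4 = a.0 | a.a.(a.0 | a.0) :: --a--▸ p2, --a--▸ p8
  p5 = ((b.0 + b.0) | (0 | 0 + 0\{a}) + (b.a.0 + (a.0 + 0\{a}))) | (a.0 | a.0) :: --a--▸ p10, --a--▸ p11, --a--▸ p9, --b--▸ p12, --b--▸ p13
  p6 = 0 | a.(a.0 | a.0) :: --a--▸ p11
  p7 = 0 | (0 | 0 + 0\{a}) | a.(a.0 | a.0) :: --a--▸ p12
  p8 = a.0 | a.(a.0 | a.0) :: --a--▸ p13, --a--▸ p6
  p9 = ((b.0 + b.0) | (0 | 0 + 0\{a}) + (b.a.0 + (a.0 + 0\{a}))) | (0 | a.0) :: --a--▸ p14, --a--▸ p15, --b--▸ p16, --b--▸ p17
  p10 = ((b.0 + b.0) | (0 | 0 + 0\{a}) + (b.a.0 + (a.0 + 0\{a}))) | (a.0 | 0) :: --a--▸ p14, --a--▸ p18, --b--▸ p19, --b--▸ p20
  p11 = 0 | (a.0 | a.0) :: --a--▸ p15, --a--▸ p18
  p12 = 0 | (0 | 0 + 0\{a}) | (a.0 | a.0) :: --a--▸ p16, --a--▸ p19
  p13 = a.0 | (a.0 | a.0) :: --a--▸ p11, --a--▸ p17, --a--▸ p20
  p14 = ((b.0 + b.0) | (0 | 0 + 0\{a}) + (b.a.0 + (a.0 + 0\{a}))) | (0 | 0) :: --a--▸ p21, --b--▸ p22, --b--▸ p23
  p15 = 0 | (0 | a.0) :: --a--▸ p21
  p16 = 0 | (0 | 0 + 0\{a}) | (0 | a.0) :: --a--▸ p22
  p17 = a.0 | (0 | a.0) :: --a--▸ p15, --a--▸ p23
  p18 = 0 | (a.0 | 0) :: --a--▸ p21
  p19 = 0 | (0 | 0 + 0\{a}) | (a.0 | 0) :: --a--▸ p22
  p20 = a.0 | (a.0 | 0) :: --a--▸ p18, --a--▸ p23
  p21 = 0 | (0 | 0) :: deadlocked
  p22 = 0 | (0 | 0 + 0\{a}) | (0 | 0) :: deadlocked
  p23 = a.0 | (0 | 0) :: --a--▸ p21
Reachable graph of Q (16 states):
  q0 = ((b.0 + b.0) | (0 | 0 + 0\{a}) + (b.a.0 + (a.0 + 0\{a}))) | a.a.(0 | a.0) :: --a--▸ q1, --a--▸ q2, --b--▸ q3, --b--▸ q4
  q1 = ((b.0 + b.0) | (0 | 0 + 0\{a}) + (b.a.0 + (a.0 + 0\{a}))) | a.(0 | a.0) :: --a--▸ q5, --a--▸ q6, --b--▸ q7, --b--▸ q8
  q2 = 0 | a.a.(0 | a.0) :: --a--▸ q6
  q3 = 0 | (0 | 0 + 0\{a}) | a.a.(0 | a.0) :: --a--▸ q7
  q4 = a.0 | a.a.(0 | a.0) :: --a--▸ q2, --a--▸ q8
  q5 = ((b.0 + b.0) | (0 | 0 + 0\{a}) + (b.a.0 + (a.0 + 0\{a}))) | (0 | a.0) :: --a--▸ q10, --a--▸ q9, --b--▸ q11, --b--▸ q12
  q6 = 0 | a.(0 | a.0) :: --a--▸ q10
  q7 = 0 | (0 | 0 + 0\{a}) | a.(0 | a.0) :: --a--▸ q11
  q8 = a.0 | a.(0 | a.0) :: --a--▸ q12, --a--▸ q6
  q9 = ((b.0 + b.0) | (0 | 0 + 0\{a}) + (b.a.0 + (a.0 + 0\{a}))) | (0 | 0) :: --a--▸ q13, --b--▸ q14, --b--▸ q15
  q10 = 0 | (0 | a.0) :: --a--▸ q13
  q11 = 0 | (0 | 0 + 0\{a}) | (0 | a.0) :: --a--▸ q14
  q12 = a.0 | (0 | a.0) :: --a--▸ q10, --a--▸ q15
  q13 = 0 | (0 | 0) :: deadlocked
  q14 = 0 | (0 | 0 + 0\{a}) | (0 | 0) :: deadlocked
  q15 = a.0 | (0 | 0) :: --a--▸ q13
Trace ⟨aaaaa⟩ through P, begin at {p0}:
  step 1 (a): {p1, p2}
  step 2 (a): {p5, p6}
  step 3 (a): {p10, p11, p9}
  step 4 (a): {p14, p15, p18}
  step 5 (a): {p21}
  P completes σ.
Trace ⟨aaaaa⟩ through Q, begin at {q0}:
  step 1 (a): {q1, q2}
  step 2 (a): {q5, q6}
  step 3 (a): {q10, q9}
  step 4 (a): {q13}
  step 5 (a): ∅  — Q cannot continue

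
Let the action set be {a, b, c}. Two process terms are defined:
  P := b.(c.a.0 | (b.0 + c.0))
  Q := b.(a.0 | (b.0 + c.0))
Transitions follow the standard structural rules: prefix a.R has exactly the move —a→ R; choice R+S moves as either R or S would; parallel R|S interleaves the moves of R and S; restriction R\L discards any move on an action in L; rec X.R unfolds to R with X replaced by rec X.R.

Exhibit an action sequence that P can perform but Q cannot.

bbc

P's transition system — 7 states:
  s0 = b.(c.a.0 | (b.0 + c.0)) has moves --b--▸ s1
  s1 = c.a.0 | (b.0 + c.0) has moves --b--▸ s2, --c--▸ s2, --c--▸ s3
  s2 = c.a.0 | 0 has moves --c--▸ s4
  s3 = a.0 | (b.0 + c.0) has moves --a--▸ s5, --b--▸ s4, --c--▸ s4
  s4 = a.0 | 0 has moves --a--▸ s6
  s5 = 0 | (b.0 + c.0) has moves --b--▸ s6, --c--▸ s6
  s6 = 0 | 0 has moves ∅
Q's transition system — 5 states:
  t0 = b.(a.0 | (b.0 + c.0)) has moves --b--▸ t1
  t1 = a.0 | (b.0 + c.0) has moves --a--▸ t2, --b--▸ t3, --c--▸ t3
  t2 = 0 | (b.0 + c.0) has moves --b--▸ t4, --c--▸ t4
  t3 = a.0 | 0 has moves --a--▸ t4
  t4 = 0 | 0 has moves ∅
Executing bbc from P (initial set {s0}):
  step 1 (b): {s1}
  step 2 (b): {s2}
  step 3 (c): {s4}
  ✓ P
Executing bbc from Q (initial set {t0}):
  step 1 (b): {t1}
  step 2 (b): {t3}
  step 3 (c): no successor for Q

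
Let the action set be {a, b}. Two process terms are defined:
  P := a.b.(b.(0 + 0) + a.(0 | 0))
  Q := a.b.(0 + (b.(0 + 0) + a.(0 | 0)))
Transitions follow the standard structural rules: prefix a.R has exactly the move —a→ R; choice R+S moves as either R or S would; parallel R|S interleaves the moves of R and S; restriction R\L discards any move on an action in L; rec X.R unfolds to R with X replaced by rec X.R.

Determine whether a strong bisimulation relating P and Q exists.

P ~ Q

LTS(P): 5 reachable states
  u0 = a.b.(b.(0 + 0) + a.(0 | 0)) | —a→ u1
  u1 = b.(b.(0 + 0) + a.(0 | 0)) | —b→ u2
  u2 = b.(0 + 0) + a.(0 | 0) | —a→ u3, —b→ u4
  u3 = 0 | 0 | stopped
  u4 = 0 + 0 | stopped
LTS(Q): 5 reachable states
  v0 = a.b.(0 + (b.(0 + 0) + a.(0 | 0))) | —a→ v1
  v1 = b.(0 + (b.(0 + 0) + a.(0 | 0))) | —b→ v2
  v2 = 0 + (b.(0 + 0) + a.(0 | 0)) | —a→ v3, —b→ v4
  v3 = 0 | 0 | stopped
  v4 = 0 + 0 | stopped
Partition-refinement fixed point:
  B0 = {u0, v0}
  B1 = {u1, v1}
  B2 = {u2, v2}
  B3 = {u3, u4, v3, v4}
u0 ∈ B0, v0 ∈ B0 → same block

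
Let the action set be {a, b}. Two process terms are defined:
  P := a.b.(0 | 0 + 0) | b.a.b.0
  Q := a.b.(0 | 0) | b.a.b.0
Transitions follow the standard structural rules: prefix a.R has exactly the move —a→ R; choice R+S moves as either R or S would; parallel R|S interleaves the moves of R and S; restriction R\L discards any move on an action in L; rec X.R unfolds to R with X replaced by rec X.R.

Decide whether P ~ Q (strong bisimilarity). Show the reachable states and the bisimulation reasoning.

LTS(P): 12 reachable states
  m0 = a.b.(0 | 0 + 0) | b.a.b.0 → -a-> m1, -b-> m2
  m1 = b.(0 | 0 + 0) | b.a.b.0 → -b-> m3, -b-> m4
  m2 = a.b.(0 | 0 + 0) | a.b.0 → -a-> m4, -a-> m5
  m3 = (0 | 0 + 0) | b.a.b.0 → -b-> m6
  m4 = b.(0 | 0 + 0) | a.b.0 → -a-> m7, -b-> m6
  m5 = a.b.(0 | 0 + 0) | b.0 → -a-> m7, -b-> m8
  m6 = (0 | 0 + 0) | a.b.0 → -a-> m9
  m7 = b.(0 | 0 + 0) | b.0 → -b-> m10, -b-> m9
  m8 = a.b.(0 | 0 + 0) | 0 → -a-> m10
  m9 = (0 | 0 + 0) | b.0 → -b-> m11
  m10 = b.(0 | 0 + 0) | 0 → -b-> m11
  m11 = (0 | 0 + 0) | 0 → ·
LTS(Q): 12 reachable states
  n0 = a.b.(0 | 0) | b.a.b.0 → -a-> n1, -b-> n2
  n1 = b.(0 | 0) | b.a.b.0 → -b-> n3, -b-> n4
  n2 = a.b.(0 | 0) | a.b.0 → -a-> n4, -a-> n5
  n3 = 0 | 0 | b.a.b.0 → -b-> n6
  n4 = b.(0 | 0) | a.b.0 → -a-> n7, -b-> n6
  n5 = a.b.(0 | 0) | b.0 → -a-> n7, -b-> n8
  n6 = 0 | 0 | a.b.0 → -a-> n9
  n7 = b.(0 | 0) | b.0 → -b-> n10, -b-> n9
  n8 = a.b.(0 | 0) | 0 → -a-> n10
  n9 = 0 | 0 | b.0 → -b-> n11
  n10 = b.(0 | 0) | 0 → -b-> n11
  n11 = 0 | 0 | 0 → ·
Bisimilarity quotient blocks:
  B0 = {m0, n0}
  B1 = {m2, n2}
  B2 = {m4, m5, n4, n5}
  B3 = {m6, m8, n6, n8}
  B4 = {m10, m9, n10, n9}
  B5 = {m11, n11}
  B6 = {m7, n7}
  B7 = {m1, n1}
  B8 = {m3, n3}
m0 ∈ B0, n0 ∈ B0 → same block

YES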